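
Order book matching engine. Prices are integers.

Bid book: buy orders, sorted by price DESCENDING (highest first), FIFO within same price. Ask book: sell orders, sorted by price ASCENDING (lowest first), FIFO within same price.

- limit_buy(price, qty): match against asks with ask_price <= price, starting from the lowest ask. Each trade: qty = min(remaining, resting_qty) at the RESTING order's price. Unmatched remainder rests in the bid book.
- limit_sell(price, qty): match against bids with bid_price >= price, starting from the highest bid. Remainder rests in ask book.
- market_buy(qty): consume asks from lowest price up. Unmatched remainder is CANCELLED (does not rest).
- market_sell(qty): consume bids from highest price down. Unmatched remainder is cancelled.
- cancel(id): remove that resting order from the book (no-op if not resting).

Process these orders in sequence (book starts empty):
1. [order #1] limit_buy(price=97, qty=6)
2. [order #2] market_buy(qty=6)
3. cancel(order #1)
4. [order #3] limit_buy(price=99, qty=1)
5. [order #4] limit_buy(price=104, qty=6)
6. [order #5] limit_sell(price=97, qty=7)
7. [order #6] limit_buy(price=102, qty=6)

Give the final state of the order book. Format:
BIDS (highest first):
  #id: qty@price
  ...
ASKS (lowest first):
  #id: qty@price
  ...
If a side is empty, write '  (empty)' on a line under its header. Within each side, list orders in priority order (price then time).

Answer: BIDS (highest first):
  #6: 6@102
ASKS (lowest first):
  (empty)

Derivation:
After op 1 [order #1] limit_buy(price=97, qty=6): fills=none; bids=[#1:6@97] asks=[-]
After op 2 [order #2] market_buy(qty=6): fills=none; bids=[#1:6@97] asks=[-]
After op 3 cancel(order #1): fills=none; bids=[-] asks=[-]
After op 4 [order #3] limit_buy(price=99, qty=1): fills=none; bids=[#3:1@99] asks=[-]
After op 5 [order #4] limit_buy(price=104, qty=6): fills=none; bids=[#4:6@104 #3:1@99] asks=[-]
After op 6 [order #5] limit_sell(price=97, qty=7): fills=#4x#5:6@104 #3x#5:1@99; bids=[-] asks=[-]
After op 7 [order #6] limit_buy(price=102, qty=6): fills=none; bids=[#6:6@102] asks=[-]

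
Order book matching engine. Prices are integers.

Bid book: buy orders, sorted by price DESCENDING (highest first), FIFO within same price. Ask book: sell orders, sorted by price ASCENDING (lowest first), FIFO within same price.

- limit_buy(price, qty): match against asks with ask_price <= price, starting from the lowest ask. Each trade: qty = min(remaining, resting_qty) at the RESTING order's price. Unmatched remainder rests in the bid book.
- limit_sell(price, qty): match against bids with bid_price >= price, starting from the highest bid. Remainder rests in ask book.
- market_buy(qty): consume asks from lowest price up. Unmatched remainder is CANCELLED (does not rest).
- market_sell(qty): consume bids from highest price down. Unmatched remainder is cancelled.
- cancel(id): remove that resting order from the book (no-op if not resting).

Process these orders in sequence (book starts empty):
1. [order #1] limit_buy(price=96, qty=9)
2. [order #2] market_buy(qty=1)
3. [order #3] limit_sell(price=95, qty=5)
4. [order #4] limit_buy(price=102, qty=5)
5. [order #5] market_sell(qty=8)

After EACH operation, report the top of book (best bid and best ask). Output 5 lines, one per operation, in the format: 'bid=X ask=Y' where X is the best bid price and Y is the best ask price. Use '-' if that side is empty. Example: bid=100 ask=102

After op 1 [order #1] limit_buy(price=96, qty=9): fills=none; bids=[#1:9@96] asks=[-]
After op 2 [order #2] market_buy(qty=1): fills=none; bids=[#1:9@96] asks=[-]
After op 3 [order #3] limit_sell(price=95, qty=5): fills=#1x#3:5@96; bids=[#1:4@96] asks=[-]
After op 4 [order #4] limit_buy(price=102, qty=5): fills=none; bids=[#4:5@102 #1:4@96] asks=[-]
After op 5 [order #5] market_sell(qty=8): fills=#4x#5:5@102 #1x#5:3@96; bids=[#1:1@96] asks=[-]

Answer: bid=96 ask=-
bid=96 ask=-
bid=96 ask=-
bid=102 ask=-
bid=96 ask=-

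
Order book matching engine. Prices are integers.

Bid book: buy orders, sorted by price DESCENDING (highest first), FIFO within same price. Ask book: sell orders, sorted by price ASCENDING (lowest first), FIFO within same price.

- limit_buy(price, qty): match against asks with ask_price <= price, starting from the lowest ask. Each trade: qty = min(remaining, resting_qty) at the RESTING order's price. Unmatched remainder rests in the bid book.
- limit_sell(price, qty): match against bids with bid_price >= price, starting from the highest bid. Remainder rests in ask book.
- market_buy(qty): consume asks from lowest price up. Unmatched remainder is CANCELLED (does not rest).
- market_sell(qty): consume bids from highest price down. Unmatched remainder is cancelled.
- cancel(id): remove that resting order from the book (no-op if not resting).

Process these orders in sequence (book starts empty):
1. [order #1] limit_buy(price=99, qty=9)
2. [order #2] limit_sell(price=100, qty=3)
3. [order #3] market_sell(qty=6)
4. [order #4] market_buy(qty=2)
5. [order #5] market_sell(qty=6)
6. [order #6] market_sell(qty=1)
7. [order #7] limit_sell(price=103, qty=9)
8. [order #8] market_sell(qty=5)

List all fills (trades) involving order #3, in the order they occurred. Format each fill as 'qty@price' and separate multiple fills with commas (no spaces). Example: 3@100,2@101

Answer: 6@99

Derivation:
After op 1 [order #1] limit_buy(price=99, qty=9): fills=none; bids=[#1:9@99] asks=[-]
After op 2 [order #2] limit_sell(price=100, qty=3): fills=none; bids=[#1:9@99] asks=[#2:3@100]
After op 3 [order #3] market_sell(qty=6): fills=#1x#3:6@99; bids=[#1:3@99] asks=[#2:3@100]
After op 4 [order #4] market_buy(qty=2): fills=#4x#2:2@100; bids=[#1:3@99] asks=[#2:1@100]
After op 5 [order #5] market_sell(qty=6): fills=#1x#5:3@99; bids=[-] asks=[#2:1@100]
After op 6 [order #6] market_sell(qty=1): fills=none; bids=[-] asks=[#2:1@100]
After op 7 [order #7] limit_sell(price=103, qty=9): fills=none; bids=[-] asks=[#2:1@100 #7:9@103]
After op 8 [order #8] market_sell(qty=5): fills=none; bids=[-] asks=[#2:1@100 #7:9@103]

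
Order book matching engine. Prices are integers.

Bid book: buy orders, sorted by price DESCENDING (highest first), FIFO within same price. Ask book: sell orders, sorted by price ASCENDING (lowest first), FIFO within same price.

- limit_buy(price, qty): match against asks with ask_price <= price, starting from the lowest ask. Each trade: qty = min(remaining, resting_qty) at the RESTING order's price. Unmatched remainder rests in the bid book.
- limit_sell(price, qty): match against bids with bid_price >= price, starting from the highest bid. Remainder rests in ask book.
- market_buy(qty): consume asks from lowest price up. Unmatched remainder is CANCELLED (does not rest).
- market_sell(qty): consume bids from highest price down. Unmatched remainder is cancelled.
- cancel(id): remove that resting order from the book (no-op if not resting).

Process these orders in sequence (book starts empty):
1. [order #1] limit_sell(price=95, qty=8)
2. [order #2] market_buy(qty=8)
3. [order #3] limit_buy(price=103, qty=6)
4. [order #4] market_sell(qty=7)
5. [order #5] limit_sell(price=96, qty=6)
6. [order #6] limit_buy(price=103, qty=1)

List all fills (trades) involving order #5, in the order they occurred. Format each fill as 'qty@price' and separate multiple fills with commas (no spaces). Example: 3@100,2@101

Answer: 1@96

Derivation:
After op 1 [order #1] limit_sell(price=95, qty=8): fills=none; bids=[-] asks=[#1:8@95]
After op 2 [order #2] market_buy(qty=8): fills=#2x#1:8@95; bids=[-] asks=[-]
After op 3 [order #3] limit_buy(price=103, qty=6): fills=none; bids=[#3:6@103] asks=[-]
After op 4 [order #4] market_sell(qty=7): fills=#3x#4:6@103; bids=[-] asks=[-]
After op 5 [order #5] limit_sell(price=96, qty=6): fills=none; bids=[-] asks=[#5:6@96]
After op 6 [order #6] limit_buy(price=103, qty=1): fills=#6x#5:1@96; bids=[-] asks=[#5:5@96]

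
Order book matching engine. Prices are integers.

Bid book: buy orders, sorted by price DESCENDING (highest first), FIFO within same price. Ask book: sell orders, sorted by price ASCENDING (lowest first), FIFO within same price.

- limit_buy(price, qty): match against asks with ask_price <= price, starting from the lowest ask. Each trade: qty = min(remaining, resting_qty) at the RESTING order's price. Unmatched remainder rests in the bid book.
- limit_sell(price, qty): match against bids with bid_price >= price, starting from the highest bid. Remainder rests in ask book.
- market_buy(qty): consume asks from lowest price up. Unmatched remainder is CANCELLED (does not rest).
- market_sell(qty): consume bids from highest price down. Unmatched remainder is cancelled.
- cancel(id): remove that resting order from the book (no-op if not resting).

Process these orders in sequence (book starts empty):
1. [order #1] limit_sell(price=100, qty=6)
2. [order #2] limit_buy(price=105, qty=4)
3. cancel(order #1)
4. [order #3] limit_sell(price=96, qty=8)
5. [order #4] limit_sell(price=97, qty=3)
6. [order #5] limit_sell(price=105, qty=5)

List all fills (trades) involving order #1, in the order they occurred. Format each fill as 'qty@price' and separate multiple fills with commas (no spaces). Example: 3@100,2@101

Answer: 4@100

Derivation:
After op 1 [order #1] limit_sell(price=100, qty=6): fills=none; bids=[-] asks=[#1:6@100]
After op 2 [order #2] limit_buy(price=105, qty=4): fills=#2x#1:4@100; bids=[-] asks=[#1:2@100]
After op 3 cancel(order #1): fills=none; bids=[-] asks=[-]
After op 4 [order #3] limit_sell(price=96, qty=8): fills=none; bids=[-] asks=[#3:8@96]
After op 5 [order #4] limit_sell(price=97, qty=3): fills=none; bids=[-] asks=[#3:8@96 #4:3@97]
After op 6 [order #5] limit_sell(price=105, qty=5): fills=none; bids=[-] asks=[#3:8@96 #4:3@97 #5:5@105]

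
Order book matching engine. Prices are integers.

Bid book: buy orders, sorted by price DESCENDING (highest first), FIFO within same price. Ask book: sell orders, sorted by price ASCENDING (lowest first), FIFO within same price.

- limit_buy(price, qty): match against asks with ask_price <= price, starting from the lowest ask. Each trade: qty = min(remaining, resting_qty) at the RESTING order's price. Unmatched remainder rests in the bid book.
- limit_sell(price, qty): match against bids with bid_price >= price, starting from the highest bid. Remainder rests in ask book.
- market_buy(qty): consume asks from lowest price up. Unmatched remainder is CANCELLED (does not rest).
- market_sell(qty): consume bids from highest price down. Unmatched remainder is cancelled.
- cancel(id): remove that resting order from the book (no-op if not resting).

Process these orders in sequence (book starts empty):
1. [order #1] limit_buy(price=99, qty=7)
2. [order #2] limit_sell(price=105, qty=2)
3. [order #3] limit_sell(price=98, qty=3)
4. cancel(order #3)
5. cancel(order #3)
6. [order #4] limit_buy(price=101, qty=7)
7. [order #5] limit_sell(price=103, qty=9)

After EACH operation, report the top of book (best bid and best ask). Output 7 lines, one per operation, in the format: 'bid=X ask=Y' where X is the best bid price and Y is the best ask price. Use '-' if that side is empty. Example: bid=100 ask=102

Answer: bid=99 ask=-
bid=99 ask=105
bid=99 ask=105
bid=99 ask=105
bid=99 ask=105
bid=101 ask=105
bid=101 ask=103

Derivation:
After op 1 [order #1] limit_buy(price=99, qty=7): fills=none; bids=[#1:7@99] asks=[-]
After op 2 [order #2] limit_sell(price=105, qty=2): fills=none; bids=[#1:7@99] asks=[#2:2@105]
After op 3 [order #3] limit_sell(price=98, qty=3): fills=#1x#3:3@99; bids=[#1:4@99] asks=[#2:2@105]
After op 4 cancel(order #3): fills=none; bids=[#1:4@99] asks=[#2:2@105]
After op 5 cancel(order #3): fills=none; bids=[#1:4@99] asks=[#2:2@105]
After op 6 [order #4] limit_buy(price=101, qty=7): fills=none; bids=[#4:7@101 #1:4@99] asks=[#2:2@105]
After op 7 [order #5] limit_sell(price=103, qty=9): fills=none; bids=[#4:7@101 #1:4@99] asks=[#5:9@103 #2:2@105]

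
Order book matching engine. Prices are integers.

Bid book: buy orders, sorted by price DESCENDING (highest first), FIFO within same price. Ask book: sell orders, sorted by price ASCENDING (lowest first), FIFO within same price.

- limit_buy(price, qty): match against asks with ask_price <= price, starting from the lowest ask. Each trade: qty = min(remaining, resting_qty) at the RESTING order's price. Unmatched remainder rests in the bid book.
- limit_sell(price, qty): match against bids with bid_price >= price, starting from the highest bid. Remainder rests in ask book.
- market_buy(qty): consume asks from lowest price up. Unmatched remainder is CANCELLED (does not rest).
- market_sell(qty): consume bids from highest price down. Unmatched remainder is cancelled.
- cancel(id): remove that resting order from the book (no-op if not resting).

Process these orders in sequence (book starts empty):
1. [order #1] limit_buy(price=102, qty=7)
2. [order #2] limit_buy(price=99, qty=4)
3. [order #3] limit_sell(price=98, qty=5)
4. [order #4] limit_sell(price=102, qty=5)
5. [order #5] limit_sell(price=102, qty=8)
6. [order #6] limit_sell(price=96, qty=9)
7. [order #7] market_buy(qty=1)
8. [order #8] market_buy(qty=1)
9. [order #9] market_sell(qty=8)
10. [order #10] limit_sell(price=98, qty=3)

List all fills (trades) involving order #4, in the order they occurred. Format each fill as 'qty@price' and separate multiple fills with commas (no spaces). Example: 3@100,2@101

After op 1 [order #1] limit_buy(price=102, qty=7): fills=none; bids=[#1:7@102] asks=[-]
After op 2 [order #2] limit_buy(price=99, qty=4): fills=none; bids=[#1:7@102 #2:4@99] asks=[-]
After op 3 [order #3] limit_sell(price=98, qty=5): fills=#1x#3:5@102; bids=[#1:2@102 #2:4@99] asks=[-]
After op 4 [order #4] limit_sell(price=102, qty=5): fills=#1x#4:2@102; bids=[#2:4@99] asks=[#4:3@102]
After op 5 [order #5] limit_sell(price=102, qty=8): fills=none; bids=[#2:4@99] asks=[#4:3@102 #5:8@102]
After op 6 [order #6] limit_sell(price=96, qty=9): fills=#2x#6:4@99; bids=[-] asks=[#6:5@96 #4:3@102 #5:8@102]
After op 7 [order #7] market_buy(qty=1): fills=#7x#6:1@96; bids=[-] asks=[#6:4@96 #4:3@102 #5:8@102]
After op 8 [order #8] market_buy(qty=1): fills=#8x#6:1@96; bids=[-] asks=[#6:3@96 #4:3@102 #5:8@102]
After op 9 [order #9] market_sell(qty=8): fills=none; bids=[-] asks=[#6:3@96 #4:3@102 #5:8@102]
After op 10 [order #10] limit_sell(price=98, qty=3): fills=none; bids=[-] asks=[#6:3@96 #10:3@98 #4:3@102 #5:8@102]

Answer: 2@102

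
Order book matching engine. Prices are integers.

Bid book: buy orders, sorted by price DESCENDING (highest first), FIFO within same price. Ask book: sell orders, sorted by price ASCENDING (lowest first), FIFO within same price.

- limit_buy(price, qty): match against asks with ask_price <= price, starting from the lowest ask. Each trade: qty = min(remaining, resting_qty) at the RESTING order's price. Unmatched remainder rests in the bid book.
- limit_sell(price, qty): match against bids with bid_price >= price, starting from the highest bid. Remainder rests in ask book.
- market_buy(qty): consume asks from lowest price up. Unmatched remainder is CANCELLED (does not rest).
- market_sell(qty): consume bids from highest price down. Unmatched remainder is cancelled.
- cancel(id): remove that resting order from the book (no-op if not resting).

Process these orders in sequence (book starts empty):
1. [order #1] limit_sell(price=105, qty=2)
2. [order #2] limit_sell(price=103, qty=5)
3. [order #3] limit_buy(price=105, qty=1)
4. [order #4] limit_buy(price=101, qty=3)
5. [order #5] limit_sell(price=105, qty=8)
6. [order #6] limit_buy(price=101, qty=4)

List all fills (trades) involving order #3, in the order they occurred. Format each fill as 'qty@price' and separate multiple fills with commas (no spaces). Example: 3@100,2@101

Answer: 1@103

Derivation:
After op 1 [order #1] limit_sell(price=105, qty=2): fills=none; bids=[-] asks=[#1:2@105]
After op 2 [order #2] limit_sell(price=103, qty=5): fills=none; bids=[-] asks=[#2:5@103 #1:2@105]
After op 3 [order #3] limit_buy(price=105, qty=1): fills=#3x#2:1@103; bids=[-] asks=[#2:4@103 #1:2@105]
After op 4 [order #4] limit_buy(price=101, qty=3): fills=none; bids=[#4:3@101] asks=[#2:4@103 #1:2@105]
After op 5 [order #5] limit_sell(price=105, qty=8): fills=none; bids=[#4:3@101] asks=[#2:4@103 #1:2@105 #5:8@105]
After op 6 [order #6] limit_buy(price=101, qty=4): fills=none; bids=[#4:3@101 #6:4@101] asks=[#2:4@103 #1:2@105 #5:8@105]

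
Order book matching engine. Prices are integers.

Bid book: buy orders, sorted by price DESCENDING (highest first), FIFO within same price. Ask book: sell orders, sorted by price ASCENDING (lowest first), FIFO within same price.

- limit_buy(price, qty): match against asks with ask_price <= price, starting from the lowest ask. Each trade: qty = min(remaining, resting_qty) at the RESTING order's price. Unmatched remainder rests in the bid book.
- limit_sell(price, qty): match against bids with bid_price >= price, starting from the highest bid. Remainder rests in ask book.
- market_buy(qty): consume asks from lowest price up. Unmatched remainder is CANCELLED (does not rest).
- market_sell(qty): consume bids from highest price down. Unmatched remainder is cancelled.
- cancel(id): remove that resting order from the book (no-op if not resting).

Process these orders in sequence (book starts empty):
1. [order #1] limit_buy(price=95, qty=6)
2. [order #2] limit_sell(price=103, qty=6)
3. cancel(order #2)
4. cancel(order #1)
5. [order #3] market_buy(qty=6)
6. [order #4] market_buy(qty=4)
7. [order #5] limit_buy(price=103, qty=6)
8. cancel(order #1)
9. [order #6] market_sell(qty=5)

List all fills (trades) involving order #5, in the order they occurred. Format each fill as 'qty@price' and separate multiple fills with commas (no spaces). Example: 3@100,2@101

Answer: 5@103

Derivation:
After op 1 [order #1] limit_buy(price=95, qty=6): fills=none; bids=[#1:6@95] asks=[-]
After op 2 [order #2] limit_sell(price=103, qty=6): fills=none; bids=[#1:6@95] asks=[#2:6@103]
After op 3 cancel(order #2): fills=none; bids=[#1:6@95] asks=[-]
After op 4 cancel(order #1): fills=none; bids=[-] asks=[-]
After op 5 [order #3] market_buy(qty=6): fills=none; bids=[-] asks=[-]
After op 6 [order #4] market_buy(qty=4): fills=none; bids=[-] asks=[-]
After op 7 [order #5] limit_buy(price=103, qty=6): fills=none; bids=[#5:6@103] asks=[-]
After op 8 cancel(order #1): fills=none; bids=[#5:6@103] asks=[-]
After op 9 [order #6] market_sell(qty=5): fills=#5x#6:5@103; bids=[#5:1@103] asks=[-]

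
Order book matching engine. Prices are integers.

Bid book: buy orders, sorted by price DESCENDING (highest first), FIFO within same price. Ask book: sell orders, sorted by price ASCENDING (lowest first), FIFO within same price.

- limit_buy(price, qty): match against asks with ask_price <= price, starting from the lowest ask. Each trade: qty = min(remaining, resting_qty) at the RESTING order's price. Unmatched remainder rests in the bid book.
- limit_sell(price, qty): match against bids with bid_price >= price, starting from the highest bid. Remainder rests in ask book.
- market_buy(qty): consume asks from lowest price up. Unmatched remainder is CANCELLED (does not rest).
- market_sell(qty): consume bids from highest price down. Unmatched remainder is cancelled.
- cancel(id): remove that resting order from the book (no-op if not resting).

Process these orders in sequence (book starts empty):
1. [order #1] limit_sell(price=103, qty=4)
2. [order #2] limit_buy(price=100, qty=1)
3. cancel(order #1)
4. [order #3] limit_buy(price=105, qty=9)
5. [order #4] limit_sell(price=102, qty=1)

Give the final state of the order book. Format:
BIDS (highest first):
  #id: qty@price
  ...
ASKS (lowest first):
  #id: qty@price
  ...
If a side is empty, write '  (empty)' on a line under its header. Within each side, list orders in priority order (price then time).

After op 1 [order #1] limit_sell(price=103, qty=4): fills=none; bids=[-] asks=[#1:4@103]
After op 2 [order #2] limit_buy(price=100, qty=1): fills=none; bids=[#2:1@100] asks=[#1:4@103]
After op 3 cancel(order #1): fills=none; bids=[#2:1@100] asks=[-]
After op 4 [order #3] limit_buy(price=105, qty=9): fills=none; bids=[#3:9@105 #2:1@100] asks=[-]
After op 5 [order #4] limit_sell(price=102, qty=1): fills=#3x#4:1@105; bids=[#3:8@105 #2:1@100] asks=[-]

Answer: BIDS (highest first):
  #3: 8@105
  #2: 1@100
ASKS (lowest first):
  (empty)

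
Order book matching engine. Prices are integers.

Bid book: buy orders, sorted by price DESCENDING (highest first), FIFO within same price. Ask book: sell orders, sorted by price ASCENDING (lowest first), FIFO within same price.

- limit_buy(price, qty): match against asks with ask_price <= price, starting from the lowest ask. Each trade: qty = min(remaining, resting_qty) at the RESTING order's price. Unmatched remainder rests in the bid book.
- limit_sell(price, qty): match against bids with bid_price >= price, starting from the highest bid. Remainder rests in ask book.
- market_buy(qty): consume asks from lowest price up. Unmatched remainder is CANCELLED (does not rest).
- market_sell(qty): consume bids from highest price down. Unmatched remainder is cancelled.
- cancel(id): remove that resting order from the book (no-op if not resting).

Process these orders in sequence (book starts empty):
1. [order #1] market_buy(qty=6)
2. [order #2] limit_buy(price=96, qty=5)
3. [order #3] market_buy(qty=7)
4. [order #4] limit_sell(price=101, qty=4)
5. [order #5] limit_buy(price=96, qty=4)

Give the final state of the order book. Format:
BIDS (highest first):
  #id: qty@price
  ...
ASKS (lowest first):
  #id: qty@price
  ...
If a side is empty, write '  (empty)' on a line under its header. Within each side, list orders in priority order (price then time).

After op 1 [order #1] market_buy(qty=6): fills=none; bids=[-] asks=[-]
After op 2 [order #2] limit_buy(price=96, qty=5): fills=none; bids=[#2:5@96] asks=[-]
After op 3 [order #3] market_buy(qty=7): fills=none; bids=[#2:5@96] asks=[-]
After op 4 [order #4] limit_sell(price=101, qty=4): fills=none; bids=[#2:5@96] asks=[#4:4@101]
After op 5 [order #5] limit_buy(price=96, qty=4): fills=none; bids=[#2:5@96 #5:4@96] asks=[#4:4@101]

Answer: BIDS (highest first):
  #2: 5@96
  #5: 4@96
ASKS (lowest first):
  #4: 4@101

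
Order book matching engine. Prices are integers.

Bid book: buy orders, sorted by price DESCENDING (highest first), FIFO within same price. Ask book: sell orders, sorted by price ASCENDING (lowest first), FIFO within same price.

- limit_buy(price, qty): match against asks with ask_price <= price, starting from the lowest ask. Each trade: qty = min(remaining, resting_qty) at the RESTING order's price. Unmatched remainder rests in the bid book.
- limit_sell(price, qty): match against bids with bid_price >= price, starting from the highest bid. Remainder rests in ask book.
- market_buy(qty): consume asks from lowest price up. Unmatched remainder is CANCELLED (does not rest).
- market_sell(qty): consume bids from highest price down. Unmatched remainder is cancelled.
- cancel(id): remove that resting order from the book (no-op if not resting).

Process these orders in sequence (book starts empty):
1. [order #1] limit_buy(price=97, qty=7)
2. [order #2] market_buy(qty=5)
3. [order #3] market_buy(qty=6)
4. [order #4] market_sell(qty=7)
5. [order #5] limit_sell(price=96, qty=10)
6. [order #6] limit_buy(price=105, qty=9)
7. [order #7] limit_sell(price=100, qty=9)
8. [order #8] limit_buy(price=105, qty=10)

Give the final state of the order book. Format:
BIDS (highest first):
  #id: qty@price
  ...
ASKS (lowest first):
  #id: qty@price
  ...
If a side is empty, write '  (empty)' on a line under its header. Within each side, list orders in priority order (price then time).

After op 1 [order #1] limit_buy(price=97, qty=7): fills=none; bids=[#1:7@97] asks=[-]
After op 2 [order #2] market_buy(qty=5): fills=none; bids=[#1:7@97] asks=[-]
After op 3 [order #3] market_buy(qty=6): fills=none; bids=[#1:7@97] asks=[-]
After op 4 [order #4] market_sell(qty=7): fills=#1x#4:7@97; bids=[-] asks=[-]
After op 5 [order #5] limit_sell(price=96, qty=10): fills=none; bids=[-] asks=[#5:10@96]
After op 6 [order #6] limit_buy(price=105, qty=9): fills=#6x#5:9@96; bids=[-] asks=[#5:1@96]
After op 7 [order #7] limit_sell(price=100, qty=9): fills=none; bids=[-] asks=[#5:1@96 #7:9@100]
After op 8 [order #8] limit_buy(price=105, qty=10): fills=#8x#5:1@96 #8x#7:9@100; bids=[-] asks=[-]

Answer: BIDS (highest first):
  (empty)
ASKS (lowest first):
  (empty)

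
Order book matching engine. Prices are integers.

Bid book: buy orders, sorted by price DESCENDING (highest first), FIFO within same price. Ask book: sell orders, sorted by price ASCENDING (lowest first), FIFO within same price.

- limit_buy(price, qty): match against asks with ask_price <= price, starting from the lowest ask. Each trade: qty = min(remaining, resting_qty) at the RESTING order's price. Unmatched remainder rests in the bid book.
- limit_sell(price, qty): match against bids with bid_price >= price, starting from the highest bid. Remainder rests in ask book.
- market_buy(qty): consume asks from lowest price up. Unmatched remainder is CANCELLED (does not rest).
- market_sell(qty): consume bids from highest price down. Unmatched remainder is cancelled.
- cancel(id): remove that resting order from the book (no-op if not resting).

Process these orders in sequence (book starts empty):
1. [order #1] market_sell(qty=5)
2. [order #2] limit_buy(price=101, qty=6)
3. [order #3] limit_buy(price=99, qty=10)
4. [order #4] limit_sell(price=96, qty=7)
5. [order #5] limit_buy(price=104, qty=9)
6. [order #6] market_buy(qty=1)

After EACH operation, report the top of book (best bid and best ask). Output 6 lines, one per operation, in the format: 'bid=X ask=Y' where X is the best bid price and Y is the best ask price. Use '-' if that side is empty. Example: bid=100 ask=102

Answer: bid=- ask=-
bid=101 ask=-
bid=101 ask=-
bid=99 ask=-
bid=104 ask=-
bid=104 ask=-

Derivation:
After op 1 [order #1] market_sell(qty=5): fills=none; bids=[-] asks=[-]
After op 2 [order #2] limit_buy(price=101, qty=6): fills=none; bids=[#2:6@101] asks=[-]
After op 3 [order #3] limit_buy(price=99, qty=10): fills=none; bids=[#2:6@101 #3:10@99] asks=[-]
After op 4 [order #4] limit_sell(price=96, qty=7): fills=#2x#4:6@101 #3x#4:1@99; bids=[#3:9@99] asks=[-]
After op 5 [order #5] limit_buy(price=104, qty=9): fills=none; bids=[#5:9@104 #3:9@99] asks=[-]
After op 6 [order #6] market_buy(qty=1): fills=none; bids=[#5:9@104 #3:9@99] asks=[-]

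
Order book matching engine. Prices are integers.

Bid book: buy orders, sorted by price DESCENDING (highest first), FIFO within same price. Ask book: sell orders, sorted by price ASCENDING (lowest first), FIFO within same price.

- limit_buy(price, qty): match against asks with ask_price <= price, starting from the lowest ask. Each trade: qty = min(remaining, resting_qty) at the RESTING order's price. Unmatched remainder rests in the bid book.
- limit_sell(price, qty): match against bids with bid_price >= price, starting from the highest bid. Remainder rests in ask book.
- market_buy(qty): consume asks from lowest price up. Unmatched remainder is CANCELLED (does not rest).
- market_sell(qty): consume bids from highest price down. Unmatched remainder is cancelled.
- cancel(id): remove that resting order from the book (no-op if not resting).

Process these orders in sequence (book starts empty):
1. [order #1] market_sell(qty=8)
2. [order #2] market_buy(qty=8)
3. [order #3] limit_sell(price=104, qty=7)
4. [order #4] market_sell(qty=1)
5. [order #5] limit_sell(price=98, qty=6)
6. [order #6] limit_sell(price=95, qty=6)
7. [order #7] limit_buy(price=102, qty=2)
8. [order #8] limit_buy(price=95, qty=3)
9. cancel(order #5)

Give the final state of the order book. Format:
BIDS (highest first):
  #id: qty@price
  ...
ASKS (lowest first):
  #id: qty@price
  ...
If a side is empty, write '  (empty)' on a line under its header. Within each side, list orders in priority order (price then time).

Answer: BIDS (highest first):
  (empty)
ASKS (lowest first):
  #6: 1@95
  #3: 7@104

Derivation:
After op 1 [order #1] market_sell(qty=8): fills=none; bids=[-] asks=[-]
After op 2 [order #2] market_buy(qty=8): fills=none; bids=[-] asks=[-]
After op 3 [order #3] limit_sell(price=104, qty=7): fills=none; bids=[-] asks=[#3:7@104]
After op 4 [order #4] market_sell(qty=1): fills=none; bids=[-] asks=[#3:7@104]
After op 5 [order #5] limit_sell(price=98, qty=6): fills=none; bids=[-] asks=[#5:6@98 #3:7@104]
After op 6 [order #6] limit_sell(price=95, qty=6): fills=none; bids=[-] asks=[#6:6@95 #5:6@98 #3:7@104]
After op 7 [order #7] limit_buy(price=102, qty=2): fills=#7x#6:2@95; bids=[-] asks=[#6:4@95 #5:6@98 #3:7@104]
After op 8 [order #8] limit_buy(price=95, qty=3): fills=#8x#6:3@95; bids=[-] asks=[#6:1@95 #5:6@98 #3:7@104]
After op 9 cancel(order #5): fills=none; bids=[-] asks=[#6:1@95 #3:7@104]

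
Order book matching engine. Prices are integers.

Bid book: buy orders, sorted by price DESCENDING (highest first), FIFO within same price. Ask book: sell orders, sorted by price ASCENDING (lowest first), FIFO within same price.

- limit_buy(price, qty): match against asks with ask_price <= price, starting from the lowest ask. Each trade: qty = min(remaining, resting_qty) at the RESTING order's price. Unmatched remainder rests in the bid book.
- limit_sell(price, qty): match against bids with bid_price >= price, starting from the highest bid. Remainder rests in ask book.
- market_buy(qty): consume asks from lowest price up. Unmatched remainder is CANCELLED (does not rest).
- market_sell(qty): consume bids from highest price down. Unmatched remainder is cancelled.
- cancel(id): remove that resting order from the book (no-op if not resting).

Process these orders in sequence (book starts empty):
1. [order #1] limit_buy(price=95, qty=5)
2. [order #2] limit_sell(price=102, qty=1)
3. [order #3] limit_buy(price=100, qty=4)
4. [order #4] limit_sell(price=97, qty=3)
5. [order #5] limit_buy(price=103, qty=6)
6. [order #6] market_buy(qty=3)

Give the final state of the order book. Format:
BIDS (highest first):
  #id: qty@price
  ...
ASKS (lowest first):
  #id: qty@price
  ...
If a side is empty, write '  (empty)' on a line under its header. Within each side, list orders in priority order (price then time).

After op 1 [order #1] limit_buy(price=95, qty=5): fills=none; bids=[#1:5@95] asks=[-]
After op 2 [order #2] limit_sell(price=102, qty=1): fills=none; bids=[#1:5@95] asks=[#2:1@102]
After op 3 [order #3] limit_buy(price=100, qty=4): fills=none; bids=[#3:4@100 #1:5@95] asks=[#2:1@102]
After op 4 [order #4] limit_sell(price=97, qty=3): fills=#3x#4:3@100; bids=[#3:1@100 #1:5@95] asks=[#2:1@102]
After op 5 [order #5] limit_buy(price=103, qty=6): fills=#5x#2:1@102; bids=[#5:5@103 #3:1@100 #1:5@95] asks=[-]
After op 6 [order #6] market_buy(qty=3): fills=none; bids=[#5:5@103 #3:1@100 #1:5@95] asks=[-]

Answer: BIDS (highest first):
  #5: 5@103
  #3: 1@100
  #1: 5@95
ASKS (lowest first):
  (empty)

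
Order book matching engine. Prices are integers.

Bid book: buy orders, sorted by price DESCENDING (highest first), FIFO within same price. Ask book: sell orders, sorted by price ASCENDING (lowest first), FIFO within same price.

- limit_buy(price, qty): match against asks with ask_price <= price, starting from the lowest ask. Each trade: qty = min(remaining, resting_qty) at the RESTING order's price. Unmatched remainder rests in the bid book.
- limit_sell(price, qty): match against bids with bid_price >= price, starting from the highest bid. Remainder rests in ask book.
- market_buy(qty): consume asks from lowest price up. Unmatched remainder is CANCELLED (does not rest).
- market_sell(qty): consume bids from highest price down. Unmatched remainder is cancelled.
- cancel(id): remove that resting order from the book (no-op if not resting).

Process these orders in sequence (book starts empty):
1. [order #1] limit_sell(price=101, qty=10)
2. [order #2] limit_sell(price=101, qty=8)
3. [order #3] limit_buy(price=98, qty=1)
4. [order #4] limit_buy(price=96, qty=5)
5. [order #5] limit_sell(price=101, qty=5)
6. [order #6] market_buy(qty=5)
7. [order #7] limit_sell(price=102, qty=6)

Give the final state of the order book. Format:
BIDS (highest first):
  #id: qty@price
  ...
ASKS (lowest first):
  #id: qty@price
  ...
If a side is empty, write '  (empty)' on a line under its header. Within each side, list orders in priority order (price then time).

Answer: BIDS (highest first):
  #3: 1@98
  #4: 5@96
ASKS (lowest first):
  #1: 5@101
  #2: 8@101
  #5: 5@101
  #7: 6@102

Derivation:
After op 1 [order #1] limit_sell(price=101, qty=10): fills=none; bids=[-] asks=[#1:10@101]
After op 2 [order #2] limit_sell(price=101, qty=8): fills=none; bids=[-] asks=[#1:10@101 #2:8@101]
After op 3 [order #3] limit_buy(price=98, qty=1): fills=none; bids=[#3:1@98] asks=[#1:10@101 #2:8@101]
After op 4 [order #4] limit_buy(price=96, qty=5): fills=none; bids=[#3:1@98 #4:5@96] asks=[#1:10@101 #2:8@101]
After op 5 [order #5] limit_sell(price=101, qty=5): fills=none; bids=[#3:1@98 #4:5@96] asks=[#1:10@101 #2:8@101 #5:5@101]
After op 6 [order #6] market_buy(qty=5): fills=#6x#1:5@101; bids=[#3:1@98 #4:5@96] asks=[#1:5@101 #2:8@101 #5:5@101]
After op 7 [order #7] limit_sell(price=102, qty=6): fills=none; bids=[#3:1@98 #4:5@96] asks=[#1:5@101 #2:8@101 #5:5@101 #7:6@102]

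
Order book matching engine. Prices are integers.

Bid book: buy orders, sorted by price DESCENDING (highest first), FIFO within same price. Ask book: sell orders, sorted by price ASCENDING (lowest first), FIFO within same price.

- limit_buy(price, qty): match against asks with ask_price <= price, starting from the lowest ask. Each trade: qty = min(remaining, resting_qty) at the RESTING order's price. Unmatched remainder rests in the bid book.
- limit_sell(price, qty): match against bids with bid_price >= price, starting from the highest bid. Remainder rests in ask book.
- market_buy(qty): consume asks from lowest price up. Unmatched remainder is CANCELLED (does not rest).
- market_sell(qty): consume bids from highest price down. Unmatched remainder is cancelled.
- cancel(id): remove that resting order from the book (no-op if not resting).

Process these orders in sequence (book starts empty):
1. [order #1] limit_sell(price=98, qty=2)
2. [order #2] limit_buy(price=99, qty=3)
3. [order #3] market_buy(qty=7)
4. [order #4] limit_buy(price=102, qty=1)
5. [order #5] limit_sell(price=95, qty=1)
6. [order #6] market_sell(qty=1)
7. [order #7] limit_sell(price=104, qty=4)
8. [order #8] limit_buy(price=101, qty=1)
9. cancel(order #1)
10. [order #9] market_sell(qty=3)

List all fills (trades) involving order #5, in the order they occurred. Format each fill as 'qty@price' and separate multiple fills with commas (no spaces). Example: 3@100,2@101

After op 1 [order #1] limit_sell(price=98, qty=2): fills=none; bids=[-] asks=[#1:2@98]
After op 2 [order #2] limit_buy(price=99, qty=3): fills=#2x#1:2@98; bids=[#2:1@99] asks=[-]
After op 3 [order #3] market_buy(qty=7): fills=none; bids=[#2:1@99] asks=[-]
After op 4 [order #4] limit_buy(price=102, qty=1): fills=none; bids=[#4:1@102 #2:1@99] asks=[-]
After op 5 [order #5] limit_sell(price=95, qty=1): fills=#4x#5:1@102; bids=[#2:1@99] asks=[-]
After op 6 [order #6] market_sell(qty=1): fills=#2x#6:1@99; bids=[-] asks=[-]
After op 7 [order #7] limit_sell(price=104, qty=4): fills=none; bids=[-] asks=[#7:4@104]
After op 8 [order #8] limit_buy(price=101, qty=1): fills=none; bids=[#8:1@101] asks=[#7:4@104]
After op 9 cancel(order #1): fills=none; bids=[#8:1@101] asks=[#7:4@104]
After op 10 [order #9] market_sell(qty=3): fills=#8x#9:1@101; bids=[-] asks=[#7:4@104]

Answer: 1@102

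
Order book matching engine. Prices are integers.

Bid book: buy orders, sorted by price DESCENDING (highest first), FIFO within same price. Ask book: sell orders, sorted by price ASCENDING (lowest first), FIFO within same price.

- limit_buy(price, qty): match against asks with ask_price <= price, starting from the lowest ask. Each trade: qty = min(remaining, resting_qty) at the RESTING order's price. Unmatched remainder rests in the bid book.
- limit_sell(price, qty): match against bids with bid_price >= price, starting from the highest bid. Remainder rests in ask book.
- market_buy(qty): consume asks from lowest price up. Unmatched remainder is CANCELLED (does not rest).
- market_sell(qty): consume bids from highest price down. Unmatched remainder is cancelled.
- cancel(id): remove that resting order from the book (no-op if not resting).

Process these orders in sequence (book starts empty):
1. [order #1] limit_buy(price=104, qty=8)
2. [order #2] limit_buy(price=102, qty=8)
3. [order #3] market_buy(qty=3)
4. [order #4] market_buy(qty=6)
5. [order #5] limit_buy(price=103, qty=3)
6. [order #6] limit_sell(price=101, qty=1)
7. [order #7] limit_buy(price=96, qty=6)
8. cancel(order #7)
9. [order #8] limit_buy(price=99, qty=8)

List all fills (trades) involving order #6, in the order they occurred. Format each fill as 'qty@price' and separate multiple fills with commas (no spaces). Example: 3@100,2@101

After op 1 [order #1] limit_buy(price=104, qty=8): fills=none; bids=[#1:8@104] asks=[-]
After op 2 [order #2] limit_buy(price=102, qty=8): fills=none; bids=[#1:8@104 #2:8@102] asks=[-]
After op 3 [order #3] market_buy(qty=3): fills=none; bids=[#1:8@104 #2:8@102] asks=[-]
After op 4 [order #4] market_buy(qty=6): fills=none; bids=[#1:8@104 #2:8@102] asks=[-]
After op 5 [order #5] limit_buy(price=103, qty=3): fills=none; bids=[#1:8@104 #5:3@103 #2:8@102] asks=[-]
After op 6 [order #6] limit_sell(price=101, qty=1): fills=#1x#6:1@104; bids=[#1:7@104 #5:3@103 #2:8@102] asks=[-]
After op 7 [order #7] limit_buy(price=96, qty=6): fills=none; bids=[#1:7@104 #5:3@103 #2:8@102 #7:6@96] asks=[-]
After op 8 cancel(order #7): fills=none; bids=[#1:7@104 #5:3@103 #2:8@102] asks=[-]
After op 9 [order #8] limit_buy(price=99, qty=8): fills=none; bids=[#1:7@104 #5:3@103 #2:8@102 #8:8@99] asks=[-]

Answer: 1@104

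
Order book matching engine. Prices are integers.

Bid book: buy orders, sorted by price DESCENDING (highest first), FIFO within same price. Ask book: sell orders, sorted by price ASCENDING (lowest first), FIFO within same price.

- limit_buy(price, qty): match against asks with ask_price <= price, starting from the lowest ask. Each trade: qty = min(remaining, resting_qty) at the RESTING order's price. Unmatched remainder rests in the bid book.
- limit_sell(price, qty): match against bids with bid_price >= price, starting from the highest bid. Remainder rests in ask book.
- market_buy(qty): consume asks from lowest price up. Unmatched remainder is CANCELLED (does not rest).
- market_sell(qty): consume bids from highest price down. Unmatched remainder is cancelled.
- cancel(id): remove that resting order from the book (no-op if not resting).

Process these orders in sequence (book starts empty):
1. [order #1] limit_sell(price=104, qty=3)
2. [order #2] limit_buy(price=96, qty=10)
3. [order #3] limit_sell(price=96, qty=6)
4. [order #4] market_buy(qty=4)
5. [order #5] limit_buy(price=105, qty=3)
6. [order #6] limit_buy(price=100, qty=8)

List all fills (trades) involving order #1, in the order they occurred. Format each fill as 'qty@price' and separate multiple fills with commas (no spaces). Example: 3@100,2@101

Answer: 3@104

Derivation:
After op 1 [order #1] limit_sell(price=104, qty=3): fills=none; bids=[-] asks=[#1:3@104]
After op 2 [order #2] limit_buy(price=96, qty=10): fills=none; bids=[#2:10@96] asks=[#1:3@104]
After op 3 [order #3] limit_sell(price=96, qty=6): fills=#2x#3:6@96; bids=[#2:4@96] asks=[#1:3@104]
After op 4 [order #4] market_buy(qty=4): fills=#4x#1:3@104; bids=[#2:4@96] asks=[-]
After op 5 [order #5] limit_buy(price=105, qty=3): fills=none; bids=[#5:3@105 #2:4@96] asks=[-]
After op 6 [order #6] limit_buy(price=100, qty=8): fills=none; bids=[#5:3@105 #6:8@100 #2:4@96] asks=[-]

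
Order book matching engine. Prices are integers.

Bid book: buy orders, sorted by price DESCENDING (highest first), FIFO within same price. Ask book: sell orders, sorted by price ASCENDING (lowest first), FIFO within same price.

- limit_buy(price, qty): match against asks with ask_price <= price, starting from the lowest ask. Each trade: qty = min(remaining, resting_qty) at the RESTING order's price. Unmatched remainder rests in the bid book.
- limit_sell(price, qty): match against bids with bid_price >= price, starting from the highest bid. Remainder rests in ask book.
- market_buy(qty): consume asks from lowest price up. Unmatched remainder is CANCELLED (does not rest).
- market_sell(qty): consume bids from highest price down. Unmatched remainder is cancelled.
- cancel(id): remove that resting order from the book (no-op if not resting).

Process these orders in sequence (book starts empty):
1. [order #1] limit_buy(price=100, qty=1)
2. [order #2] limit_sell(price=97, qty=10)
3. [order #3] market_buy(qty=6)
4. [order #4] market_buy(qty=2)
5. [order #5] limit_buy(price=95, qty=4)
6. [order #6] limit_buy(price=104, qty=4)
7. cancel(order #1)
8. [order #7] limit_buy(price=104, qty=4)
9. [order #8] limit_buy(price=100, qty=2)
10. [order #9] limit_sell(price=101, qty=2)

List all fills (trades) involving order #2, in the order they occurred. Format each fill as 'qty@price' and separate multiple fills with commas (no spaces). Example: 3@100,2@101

Answer: 1@100,6@97,2@97,1@97

Derivation:
After op 1 [order #1] limit_buy(price=100, qty=1): fills=none; bids=[#1:1@100] asks=[-]
After op 2 [order #2] limit_sell(price=97, qty=10): fills=#1x#2:1@100; bids=[-] asks=[#2:9@97]
After op 3 [order #3] market_buy(qty=6): fills=#3x#2:6@97; bids=[-] asks=[#2:3@97]
After op 4 [order #4] market_buy(qty=2): fills=#4x#2:2@97; bids=[-] asks=[#2:1@97]
After op 5 [order #5] limit_buy(price=95, qty=4): fills=none; bids=[#5:4@95] asks=[#2:1@97]
After op 6 [order #6] limit_buy(price=104, qty=4): fills=#6x#2:1@97; bids=[#6:3@104 #5:4@95] asks=[-]
After op 7 cancel(order #1): fills=none; bids=[#6:3@104 #5:4@95] asks=[-]
After op 8 [order #7] limit_buy(price=104, qty=4): fills=none; bids=[#6:3@104 #7:4@104 #5:4@95] asks=[-]
After op 9 [order #8] limit_buy(price=100, qty=2): fills=none; bids=[#6:3@104 #7:4@104 #8:2@100 #5:4@95] asks=[-]
After op 10 [order #9] limit_sell(price=101, qty=2): fills=#6x#9:2@104; bids=[#6:1@104 #7:4@104 #8:2@100 #5:4@95] asks=[-]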